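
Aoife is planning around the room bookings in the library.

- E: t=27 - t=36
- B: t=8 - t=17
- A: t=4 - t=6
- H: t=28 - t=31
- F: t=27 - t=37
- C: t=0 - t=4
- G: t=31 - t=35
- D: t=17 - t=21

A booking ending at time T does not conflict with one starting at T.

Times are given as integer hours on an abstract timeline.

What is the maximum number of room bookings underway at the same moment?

3

Sort all start/end points and keep a running count:
t=0 start C → 1
t=4 end C → 0
t=4 start A → 1
t=6 end A → 0
t=8 start B → 1
t=17 end B → 0
t=17 start D → 1
t=21 end D → 0
t=27 start E → 1
t=27 start F → 2
t=28 start H → 3
t=31 end H → 2
t=31 start G → 3
t=35 end G → 2
t=36 end E → 1
t=37 end F → 0
Peak is 3, at t=28 (E, F, H).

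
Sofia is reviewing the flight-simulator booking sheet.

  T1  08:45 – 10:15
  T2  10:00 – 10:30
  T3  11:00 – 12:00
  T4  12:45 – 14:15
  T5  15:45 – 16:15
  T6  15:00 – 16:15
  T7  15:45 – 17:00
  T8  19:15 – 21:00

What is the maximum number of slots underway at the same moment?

3

Sweep the timeline, counting +1 at each start and −1 at each end (ends before starts at a tie):
08:45 start T1 → 1
10:00 start T2 → 2
10:15 end T1 → 1
10:30 end T2 → 0
11:00 start T3 → 1
12:00 end T3 → 0
12:45 start T4 → 1
14:15 end T4 → 0
15:00 start T6 → 1
15:45 start T5 → 2
15:45 start T7 → 3
16:15 end T5 → 2
16:15 end T6 → 1
17:00 end T7 → 0
19:15 start T8 → 1
21:00 end T8 → 0
Peak is 3, at 15:45 (T5, T6, T7).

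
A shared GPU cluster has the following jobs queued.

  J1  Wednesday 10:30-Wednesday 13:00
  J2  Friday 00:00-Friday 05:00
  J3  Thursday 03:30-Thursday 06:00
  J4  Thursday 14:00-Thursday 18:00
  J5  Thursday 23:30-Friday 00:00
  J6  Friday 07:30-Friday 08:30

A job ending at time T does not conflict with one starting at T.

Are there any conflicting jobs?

No

Sorted by start: J1, J3, J4, J5, J2, J6.
J3 starts after J1 ends, so J1 has no further overlaps.
J4 starts after J3 ends, so J3 has no further overlaps.
J5 starts after J4 ends, so J4 has no further overlaps.
J2 starts exactly when J5 ends (back-to-back, no overlap), so J5 has no further overlaps.
J6 starts after J2 ends.
Every pair is clear; the schedule has no overlaps.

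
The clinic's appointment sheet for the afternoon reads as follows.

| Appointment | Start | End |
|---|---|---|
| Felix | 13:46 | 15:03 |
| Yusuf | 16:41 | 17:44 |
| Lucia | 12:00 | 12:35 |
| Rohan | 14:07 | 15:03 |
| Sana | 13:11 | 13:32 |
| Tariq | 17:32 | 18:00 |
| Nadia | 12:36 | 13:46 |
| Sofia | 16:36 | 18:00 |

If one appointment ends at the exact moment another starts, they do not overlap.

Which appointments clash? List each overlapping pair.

Sorted by start: Lucia, Nadia, Sana, Felix, Rohan, Sofia, Yusuf, Tariq.
Nadia starts after Lucia ends, so Lucia has no further overlaps.
Sana starts before Nadia ends → Nadia and Sana overlap.
Felix starts exactly when Nadia ends (back-to-back, no overlap), so Nadia has no further overlaps.
Felix starts after Sana ends, so Sana has no further overlaps.
Rohan starts before Felix ends → Felix and Rohan overlap.
Sofia starts after Felix ends, so Felix has no further overlaps.
Sofia starts after Rohan ends, so Rohan has no further overlaps.
Yusuf starts before Sofia ends → Sofia and Yusuf overlap.
Tariq starts before Sofia ends → Sofia and Tariq overlap.
Tariq starts before Yusuf ends → Yusuf and Tariq overlap.

Felix & Rohan, Nadia & Sana, Sofia & Tariq, Sofia & Yusuf, Tariq & Yusuf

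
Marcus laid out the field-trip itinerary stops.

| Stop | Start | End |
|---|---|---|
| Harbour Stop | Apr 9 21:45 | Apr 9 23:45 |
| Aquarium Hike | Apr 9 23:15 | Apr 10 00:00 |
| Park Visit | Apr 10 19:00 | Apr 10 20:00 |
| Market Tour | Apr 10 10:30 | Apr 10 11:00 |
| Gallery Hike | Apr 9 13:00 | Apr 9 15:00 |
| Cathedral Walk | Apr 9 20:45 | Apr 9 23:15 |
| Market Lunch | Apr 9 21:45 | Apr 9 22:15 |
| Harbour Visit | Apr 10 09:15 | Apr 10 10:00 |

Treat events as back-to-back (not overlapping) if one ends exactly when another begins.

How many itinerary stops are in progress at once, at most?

Sort all start/end points and keep a running count:
Apr 9 13:00 start Gallery Hike → 1
Apr 9 15:00 end Gallery Hike → 0
Apr 9 20:45 start Cathedral Walk → 1
Apr 9 21:45 start Harbour Stop → 2
Apr 9 21:45 start Market Lunch → 3
Apr 9 22:15 end Market Lunch → 2
Apr 9 23:15 end Cathedral Walk → 1
Apr 9 23:15 start Aquarium Hike → 2
Apr 9 23:45 end Harbour Stop → 1
Apr 10 00:00 end Aquarium Hike → 0
Apr 10 09:15 start Harbour Visit → 1
Apr 10 10:00 end Harbour Visit → 0
Apr 10 10:30 start Market Tour → 1
Apr 10 11:00 end Market Tour → 0
Apr 10 19:00 start Park Visit → 1
Apr 10 20:00 end Park Visit → 0
Peak is 3, at Apr 9 21:45 (Cathedral Walk, Harbour Stop, Market Lunch).

3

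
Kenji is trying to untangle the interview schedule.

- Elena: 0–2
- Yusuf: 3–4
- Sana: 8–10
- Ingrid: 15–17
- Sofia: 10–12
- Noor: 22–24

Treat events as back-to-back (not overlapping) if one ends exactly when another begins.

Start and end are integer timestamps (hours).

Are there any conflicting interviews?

Sorted by start: Elena, Yusuf, Sana, Sofia, Ingrid, Noor.
Yusuf starts after Elena ends, so nothing later overlaps Elena either.
Sana starts after Yusuf ends, so nothing later overlaps Yusuf either.
Sofia starts exactly when Sana ends (back-to-back, no overlap), so nothing later overlaps Sana either.
Ingrid starts after Sofia ends, so nothing later overlaps Sofia either.
Noor starts after Ingrid ends.
Every pair is clear; the schedule has no overlaps.

No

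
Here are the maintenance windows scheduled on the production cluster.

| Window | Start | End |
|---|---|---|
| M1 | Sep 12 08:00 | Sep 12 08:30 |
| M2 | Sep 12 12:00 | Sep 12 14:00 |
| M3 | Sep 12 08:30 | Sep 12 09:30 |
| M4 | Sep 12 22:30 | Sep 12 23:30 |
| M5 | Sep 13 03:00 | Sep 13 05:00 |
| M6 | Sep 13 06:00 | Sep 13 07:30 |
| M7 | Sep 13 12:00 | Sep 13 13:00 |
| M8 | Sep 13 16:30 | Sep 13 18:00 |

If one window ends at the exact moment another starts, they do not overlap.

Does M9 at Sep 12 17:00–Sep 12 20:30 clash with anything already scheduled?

No — it doesn't clash with anything

M1: ends Sep 12 08:30 at or before M9 starts Sep 12 17:00 → clear.
M3: ends Sep 12 09:30 at or before M9 starts Sep 12 17:00 → clear.
M2: ends Sep 12 14:00 at or before M9 starts Sep 12 17:00 → clear.
M4: starts Sep 12 22:30 at or after M9 ends Sep 12 20:30 → clear.
M5: starts Sep 13 03:00 at or after M9 ends Sep 12 20:30 → clear.
M6: starts Sep 13 06:00 at or after M9 ends Sep 12 20:30 → clear.
M7: starts Sep 13 12:00 at or after M9 ends Sep 12 20:30 → clear.
M8: starts Sep 13 16:30 at or after M9 ends Sep 12 20:30 → clear.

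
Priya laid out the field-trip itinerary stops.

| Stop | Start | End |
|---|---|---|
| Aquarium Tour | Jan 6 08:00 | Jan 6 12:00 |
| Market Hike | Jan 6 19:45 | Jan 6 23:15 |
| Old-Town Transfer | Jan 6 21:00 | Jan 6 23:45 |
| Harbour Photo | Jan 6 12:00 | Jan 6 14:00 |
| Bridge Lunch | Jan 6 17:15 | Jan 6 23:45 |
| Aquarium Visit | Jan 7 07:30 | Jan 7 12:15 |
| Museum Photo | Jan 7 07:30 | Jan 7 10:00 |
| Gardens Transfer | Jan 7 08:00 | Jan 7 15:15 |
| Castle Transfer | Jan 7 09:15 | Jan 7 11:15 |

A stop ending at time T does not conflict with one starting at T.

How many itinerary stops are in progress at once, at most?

Sort all start/end points and keep a running count:
Jan 6 08:00 start Aquarium Tour → 1
Jan 6 12:00 end Aquarium Tour → 0
Jan 6 12:00 start Harbour Photo → 1
Jan 6 14:00 end Harbour Photo → 0
Jan 6 17:15 start Bridge Lunch → 1
Jan 6 19:45 start Market Hike → 2
Jan 6 21:00 start Old-Town Transfer → 3
Jan 6 23:15 end Market Hike → 2
Jan 6 23:45 end Bridge Lunch → 1
Jan 6 23:45 end Old-Town Transfer → 0
Jan 7 07:30 start Aquarium Visit → 1
Jan 7 07:30 start Museum Photo → 2
Jan 7 08:00 start Gardens Transfer → 3
Jan 7 09:15 start Castle Transfer → 4
Jan 7 10:00 end Museum Photo → 3
Jan 7 11:15 end Castle Transfer → 2
Jan 7 12:15 end Aquarium Visit → 1
Jan 7 15:15 end Gardens Transfer → 0
Peak is 4, at Jan 7 09:15 (Aquarium Visit, Castle Transfer, Gardens Transfer, Museum Photo).

4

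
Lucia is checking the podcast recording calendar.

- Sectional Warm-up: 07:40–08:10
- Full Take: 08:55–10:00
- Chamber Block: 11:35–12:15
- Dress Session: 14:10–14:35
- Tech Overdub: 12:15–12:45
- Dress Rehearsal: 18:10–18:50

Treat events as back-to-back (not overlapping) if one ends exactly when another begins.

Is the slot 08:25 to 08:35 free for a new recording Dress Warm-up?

Sectional Warm-up: ends 08:10 at or before Dress Warm-up starts 08:25 → clear.
Full Take: starts 08:55 at or after Dress Warm-up ends 08:35 → clear.
Chamber Block: starts 11:35 at or after Dress Warm-up ends 08:35 → clear.
Tech Overdub: starts 12:15 at or after Dress Warm-up ends 08:35 → clear.
Dress Session: starts 14:10 at or after Dress Warm-up ends 08:35 → clear.
Dress Rehearsal: starts 18:10 at or after Dress Warm-up ends 08:35 → clear.

Yes — the slot is free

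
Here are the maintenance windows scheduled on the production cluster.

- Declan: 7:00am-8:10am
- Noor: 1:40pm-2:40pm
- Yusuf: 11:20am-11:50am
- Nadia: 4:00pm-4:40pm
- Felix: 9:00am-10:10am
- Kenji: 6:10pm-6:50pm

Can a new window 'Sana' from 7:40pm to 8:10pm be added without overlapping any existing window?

Declan: ends 8:10am at or before Sana starts 7:40pm → clear.
Felix: ends 10:10am at or before Sana starts 7:40pm → clear.
Yusuf: ends 11:50am at or before Sana starts 7:40pm → clear.
Noor: ends 2:40pm at or before Sana starts 7:40pm → clear.
Nadia: ends 4:40pm at or before Sana starts 7:40pm → clear.
Kenji: ends 6:50pm at or before Sana starts 7:40pm → clear.

Yes — the slot is free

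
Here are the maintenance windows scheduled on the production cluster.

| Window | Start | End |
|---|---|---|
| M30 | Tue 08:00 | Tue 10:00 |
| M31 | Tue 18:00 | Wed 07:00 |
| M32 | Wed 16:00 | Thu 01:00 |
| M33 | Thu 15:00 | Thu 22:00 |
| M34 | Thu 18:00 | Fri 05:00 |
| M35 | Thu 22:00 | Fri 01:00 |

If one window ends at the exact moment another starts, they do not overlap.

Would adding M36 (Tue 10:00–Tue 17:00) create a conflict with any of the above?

No — it doesn't clash with anything

M30: ends Tue 10:00 at or before M36 starts Tue 10:00 → clear.
M31: starts Tue 18:00 at or after M36 ends Tue 17:00 → clear.
M32: starts Wed 16:00 at or after M36 ends Tue 17:00 → clear.
M33: starts Thu 15:00 at or after M36 ends Tue 17:00 → clear.
M34: starts Thu 18:00 at or after M36 ends Tue 17:00 → clear.
M35: starts Thu 22:00 at or after M36 ends Tue 17:00 → clear.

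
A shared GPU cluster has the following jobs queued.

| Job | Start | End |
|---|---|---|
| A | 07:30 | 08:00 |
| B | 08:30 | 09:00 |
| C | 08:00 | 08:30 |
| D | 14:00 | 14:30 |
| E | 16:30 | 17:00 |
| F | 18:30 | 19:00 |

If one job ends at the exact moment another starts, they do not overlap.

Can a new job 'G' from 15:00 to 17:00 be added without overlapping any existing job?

No — it overlaps E

A: ends 08:00 at or before G starts 15:00 → clear.
C: ends 08:30 at or before G starts 15:00 → clear.
B: ends 09:00 at or before G starts 15:00 → clear.
D: ends 14:30 at or before G starts 15:00 → clear.
E: starts 16:30 before G ends 17:00, and ends 17:00 after G starts 15:00 → overlap.
F: starts 18:30 at or after G ends 17:00 → clear.
G overlaps E.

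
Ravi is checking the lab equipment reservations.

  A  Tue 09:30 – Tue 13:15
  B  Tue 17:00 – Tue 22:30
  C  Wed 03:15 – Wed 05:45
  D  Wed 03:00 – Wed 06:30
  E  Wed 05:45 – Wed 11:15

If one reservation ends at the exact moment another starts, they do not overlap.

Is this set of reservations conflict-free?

Two intervals overlap when each starts before the other ends.
Sorted by start: A, B, D, C, E.
B starts after A ends — done with A.
D starts after B ends — done with B.
C starts before D ends → D and C overlap.
That's a conflict, so the schedule is not conflict-free.

No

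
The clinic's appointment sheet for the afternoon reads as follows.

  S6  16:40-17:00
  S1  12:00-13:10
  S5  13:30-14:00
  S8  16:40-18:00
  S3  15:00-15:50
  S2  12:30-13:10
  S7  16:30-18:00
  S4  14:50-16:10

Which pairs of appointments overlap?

S1 & S2, S3 & S4, S6 & S7, S6 & S8, S7 & S8

Sorted by start: S1, S2, S5, S4, S3, S7, S6, S8.
S2 starts before S1 ends → S1 and S2 overlap.
S5 starts after S1 ends, so nothing later overlaps S1 either.
S5 starts after S2 ends, so nothing later overlaps S2 either.
S4 starts after S5 ends, so nothing later overlaps S5 either.
S3 starts before S4 ends → S4 and S3 overlap.
S7 starts after S4 ends, so nothing later overlaps S4 either.
S7 starts after S3 ends, so nothing later overlaps S3 either.
S6 starts before S7 ends → S7 and S6 overlap.
S8 starts before S7 ends → S7 and S8 overlap.
S8 starts before S6 ends → S6 and S8 overlap.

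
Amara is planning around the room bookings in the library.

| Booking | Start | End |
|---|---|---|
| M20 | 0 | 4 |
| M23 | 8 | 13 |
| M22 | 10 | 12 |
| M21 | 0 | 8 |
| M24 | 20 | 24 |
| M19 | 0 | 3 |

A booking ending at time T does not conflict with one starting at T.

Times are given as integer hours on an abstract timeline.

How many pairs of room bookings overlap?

Check each pair: they overlap iff neither finishes before the other starts.
Sorted by start: M19, M20, M21, M23, M22, M24.
M20 starts before M19 ends → M19 and M20 overlap.
M21 starts before M19 ends → M19 and M21 overlap.
M23 starts after M19 ends, so nothing later overlaps M19 either.
M21 starts before M20 ends → M20 and M21 overlap.
M23 starts after M20 ends, so nothing later overlaps M20 either.
M23 starts exactly when M21 ends (back-to-back, no overlap), so nothing later overlaps M21 either.
M22 starts before M23 ends → M23 and M22 overlap.
M24 starts after M23 ends.
M24 starts after M22 ends.
Overlapping pairs: M19 & M20, M19 & M21, M20 & M21, M22 & M23 — 4 in total.

4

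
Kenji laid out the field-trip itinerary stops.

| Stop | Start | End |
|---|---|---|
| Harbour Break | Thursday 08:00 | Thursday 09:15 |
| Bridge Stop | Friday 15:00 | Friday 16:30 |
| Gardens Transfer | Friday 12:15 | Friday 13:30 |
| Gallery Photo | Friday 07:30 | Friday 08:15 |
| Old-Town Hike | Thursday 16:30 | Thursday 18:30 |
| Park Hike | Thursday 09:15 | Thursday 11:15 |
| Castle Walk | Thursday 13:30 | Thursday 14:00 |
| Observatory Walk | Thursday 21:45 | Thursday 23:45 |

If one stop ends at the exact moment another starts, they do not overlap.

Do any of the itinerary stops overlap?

No

Sorted by start: Harbour Break, Park Hike, Castle Walk, Old-Town Hike, Observatory Walk, Gallery Photo, Gardens Transfer, Bridge Stop.
Park Hike starts exactly when Harbour Break ends (back-to-back, no overlap) — done with Harbour Break.
Castle Walk starts after Park Hike ends — done with Park Hike.
Old-Town Hike starts after Castle Walk ends — done with Castle Walk.
Observatory Walk starts after Old-Town Hike ends — done with Old-Town Hike.
Gallery Photo starts after Observatory Walk ends — done with Observatory Walk.
Gardens Transfer starts after Gallery Photo ends — done with Gallery Photo.
Bridge Stop starts after Gardens Transfer ends.
Every pair is clear; the schedule has no overlaps.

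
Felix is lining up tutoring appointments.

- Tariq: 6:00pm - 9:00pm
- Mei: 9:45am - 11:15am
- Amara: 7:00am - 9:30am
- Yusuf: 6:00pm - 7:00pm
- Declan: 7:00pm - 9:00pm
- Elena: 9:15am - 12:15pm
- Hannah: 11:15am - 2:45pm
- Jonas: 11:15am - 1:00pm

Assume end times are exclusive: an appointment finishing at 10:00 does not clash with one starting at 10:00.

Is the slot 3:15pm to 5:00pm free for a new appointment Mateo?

Amara: ends 9:30am at or before Mateo starts 3:15pm → clear.
Elena: ends 12:15pm at or before Mateo starts 3:15pm → clear.
Mei: ends 11:15am at or before Mateo starts 3:15pm → clear.
Hannah: ends 2:45pm at or before Mateo starts 3:15pm → clear.
Jonas: ends 1:00pm at or before Mateo starts 3:15pm → clear.
Yusuf: starts 6:00pm at or after Mateo ends 5:00pm → clear.
Tariq: starts 6:00pm at or after Mateo ends 5:00pm → clear.
Declan: starts 7:00pm at or after Mateo ends 5:00pm → clear.

Yes — the slot is free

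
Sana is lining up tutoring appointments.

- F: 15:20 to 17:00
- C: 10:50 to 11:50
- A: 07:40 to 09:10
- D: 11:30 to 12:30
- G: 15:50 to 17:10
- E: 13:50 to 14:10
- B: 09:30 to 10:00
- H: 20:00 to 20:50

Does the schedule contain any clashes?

Yes

Two intervals overlap when each starts before the other ends.
Sorted by start: A, B, C, D, E, F, G, H.
B starts after A ends, so A has no further overlaps.
C starts after B ends, so B has no further overlaps.
D starts before C ends → C and D overlap.
That's a conflict, so the schedule is not conflict-free.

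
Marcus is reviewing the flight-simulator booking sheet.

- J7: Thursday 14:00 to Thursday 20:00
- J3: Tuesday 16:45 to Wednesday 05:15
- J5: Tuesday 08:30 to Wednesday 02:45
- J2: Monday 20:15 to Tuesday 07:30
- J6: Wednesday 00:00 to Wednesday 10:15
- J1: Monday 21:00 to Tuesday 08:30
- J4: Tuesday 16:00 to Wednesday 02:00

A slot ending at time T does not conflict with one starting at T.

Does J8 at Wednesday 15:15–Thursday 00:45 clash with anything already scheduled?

J2: ends Tuesday 07:30 at or before J8 starts Wednesday 15:15 → clear.
J1: ends Tuesday 08:30 at or before J8 starts Wednesday 15:15 → clear.
J5: ends Wednesday 02:45 at or before J8 starts Wednesday 15:15 → clear.
J4: ends Wednesday 02:00 at or before J8 starts Wednesday 15:15 → clear.
J3: ends Wednesday 05:15 at or before J8 starts Wednesday 15:15 → clear.
J6: ends Wednesday 10:15 at or before J8 starts Wednesday 15:15 → clear.
J7: starts Thursday 14:00 at or after J8 ends Thursday 00:45 → clear.

No — it doesn't clash with anything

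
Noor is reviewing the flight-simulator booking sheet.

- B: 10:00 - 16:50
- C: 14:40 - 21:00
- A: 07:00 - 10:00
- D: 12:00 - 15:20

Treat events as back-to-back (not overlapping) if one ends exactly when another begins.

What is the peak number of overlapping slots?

3

Sweep the timeline, counting +1 at each start and −1 at each end (ends before starts at a tie):
07:00 start A → 1
10:00 end A → 0
10:00 start B → 1
12:00 start D → 2
14:40 start C → 3
15:20 end D → 2
16:50 end B → 1
21:00 end C → 0
Peak is 3, at 14:40 (B, C, D).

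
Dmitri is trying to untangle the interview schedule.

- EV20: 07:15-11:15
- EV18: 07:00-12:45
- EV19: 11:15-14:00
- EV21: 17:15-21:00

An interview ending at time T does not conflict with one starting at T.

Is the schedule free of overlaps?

No

Sorted by start: EV18, EV20, EV19, EV21.
EV20 starts before EV18 ends → EV18 and EV20 overlap.
That's a conflict, so the schedule is not conflict-free.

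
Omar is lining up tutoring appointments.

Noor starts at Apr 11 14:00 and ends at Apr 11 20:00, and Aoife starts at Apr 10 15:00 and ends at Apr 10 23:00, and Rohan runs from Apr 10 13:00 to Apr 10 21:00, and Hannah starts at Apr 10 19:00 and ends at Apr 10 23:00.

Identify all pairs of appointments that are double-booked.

Aoife & Hannah, Aoife & Rohan, Hannah & Rohan

Check each pair: they overlap iff neither finishes before the other starts.
Sorted by start: Rohan, Aoife, Hannah, Noor.
Aoife starts before Rohan ends → Rohan and Aoife overlap.
Hannah starts before Rohan ends → Rohan and Hannah overlap.
Noor starts after Rohan ends.
Hannah starts before Aoife ends → Aoife and Hannah overlap.
Noor starts after Aoife ends.
Noor starts after Hannah ends.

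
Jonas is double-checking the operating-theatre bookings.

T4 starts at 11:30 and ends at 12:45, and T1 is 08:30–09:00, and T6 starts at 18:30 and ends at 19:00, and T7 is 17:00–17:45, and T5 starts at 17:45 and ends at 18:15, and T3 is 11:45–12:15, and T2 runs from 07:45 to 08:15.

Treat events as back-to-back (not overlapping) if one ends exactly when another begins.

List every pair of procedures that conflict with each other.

T3 & T4

Sorted by start: T2, T1, T4, T3, T7, T5, T6.
T1 starts after T2 ends, so T2 has no further overlaps.
T4 starts after T1 ends, so T1 has no further overlaps.
T3 starts before T4 ends → T4 and T3 overlap.
T7 starts after T4 ends, so T4 has no further overlaps.
T7 starts after T3 ends, so T3 has no further overlaps.
T5 starts exactly when T7 ends (back-to-back, no overlap), so T7 has no further overlaps.
T6 starts after T5 ends.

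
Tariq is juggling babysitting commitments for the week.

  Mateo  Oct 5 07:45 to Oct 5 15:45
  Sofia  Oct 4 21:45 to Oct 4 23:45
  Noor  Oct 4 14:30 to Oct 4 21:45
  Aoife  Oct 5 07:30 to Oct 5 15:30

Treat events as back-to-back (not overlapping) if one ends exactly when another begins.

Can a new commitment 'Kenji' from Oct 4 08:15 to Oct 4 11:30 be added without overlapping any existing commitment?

Noor: starts Oct 4 14:30 at or after Kenji ends Oct 4 11:30 → clear.
Sofia: starts Oct 4 21:45 at or after Kenji ends Oct 4 11:30 → clear.
Aoife: starts Oct 5 07:30 at or after Kenji ends Oct 4 11:30 → clear.
Mateo: starts Oct 5 07:45 at or after Kenji ends Oct 4 11:30 → clear.

Yes — the slot is free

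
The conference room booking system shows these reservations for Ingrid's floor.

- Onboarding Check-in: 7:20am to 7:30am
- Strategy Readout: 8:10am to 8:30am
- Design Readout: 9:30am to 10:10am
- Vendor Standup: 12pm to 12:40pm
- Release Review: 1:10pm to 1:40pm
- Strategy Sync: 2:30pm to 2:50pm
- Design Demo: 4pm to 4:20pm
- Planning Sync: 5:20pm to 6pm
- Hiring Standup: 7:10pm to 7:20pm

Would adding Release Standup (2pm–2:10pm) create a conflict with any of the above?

Onboarding Check-in: ends 7:30am at or before Release Standup starts 2pm → clear.
Strategy Readout: ends 8:30am at or before Release Standup starts 2pm → clear.
Design Readout: ends 10:10am at or before Release Standup starts 2pm → clear.
Vendor Standup: ends 12:40pm at or before Release Standup starts 2pm → clear.
Release Review: ends 1:40pm at or before Release Standup starts 2pm → clear.
Strategy Sync: starts 2:30pm at or after Release Standup ends 2:10pm → clear.
Design Demo: starts 4pm at or after Release Standup ends 2:10pm → clear.
Planning Sync: starts 5:20pm at or after Release Standup ends 2:10pm → clear.
Hiring Standup: starts 7:10pm at or after Release Standup ends 2:10pm → clear.

No — it doesn't clash with anything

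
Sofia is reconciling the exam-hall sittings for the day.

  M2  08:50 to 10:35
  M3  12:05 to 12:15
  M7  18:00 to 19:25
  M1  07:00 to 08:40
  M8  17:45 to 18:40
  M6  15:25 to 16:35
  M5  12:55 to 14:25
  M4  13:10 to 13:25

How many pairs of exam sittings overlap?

Check each pair: they overlap iff neither finishes before the other starts.
Sorted by start: M1, M2, M3, M5, M4, M6, M8, M7.
M2 starts after M1 ends; M1 is clear from here.
M3 starts after M2 ends; M2 is clear from here.
M5 starts after M3 ends; M3 is clear from here.
M4 starts before M5 ends → M5 and M4 overlap.
M6 starts after M5 ends; M5 is clear from here.
M6 starts after M4 ends; M4 is clear from here.
M8 starts after M6 ends; M6 is clear from here.
M7 starts before M8 ends → M8 and M7 overlap.
Overlapping pairs: M4 & M5, M7 & M8 — 2 in total.

2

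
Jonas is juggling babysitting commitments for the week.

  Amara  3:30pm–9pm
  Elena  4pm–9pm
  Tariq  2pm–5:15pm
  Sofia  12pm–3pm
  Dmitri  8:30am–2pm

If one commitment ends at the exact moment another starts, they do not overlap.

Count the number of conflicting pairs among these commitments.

5

Two intervals overlap when each starts before the other ends.
Sorted by start: Dmitri, Sofia, Tariq, Amara, Elena.
Sofia starts before Dmitri ends → Dmitri and Sofia overlap.
Tariq starts exactly when Dmitri ends (back-to-back, no overlap); Dmitri is clear from here.
Tariq starts before Sofia ends → Sofia and Tariq overlap.
Amara starts after Sofia ends; Sofia is clear from here.
Amara starts before Tariq ends → Tariq and Amara overlap.
Elena starts before Tariq ends → Tariq and Elena overlap.
Elena starts before Amara ends → Amara and Elena overlap.
Overlapping pairs: Amara & Elena, Amara & Tariq, Dmitri & Sofia, Elena & Tariq, Sofia & Tariq — 5 in total.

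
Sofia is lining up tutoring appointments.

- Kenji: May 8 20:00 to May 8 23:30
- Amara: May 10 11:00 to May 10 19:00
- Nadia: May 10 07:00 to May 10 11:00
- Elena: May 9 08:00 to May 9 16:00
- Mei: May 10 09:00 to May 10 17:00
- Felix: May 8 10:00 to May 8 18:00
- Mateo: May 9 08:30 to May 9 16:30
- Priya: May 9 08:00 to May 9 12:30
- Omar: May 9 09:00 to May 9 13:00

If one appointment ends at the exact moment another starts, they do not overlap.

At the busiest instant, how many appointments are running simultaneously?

Sweep the timeline, counting +1 at each start and −1 at each end (ends before starts at a tie):
May 8 10:00 start Felix → 1
May 8 18:00 end Felix → 0
May 8 20:00 start Kenji → 1
May 8 23:30 end Kenji → 0
May 9 08:00 start Elena → 1
May 9 08:00 start Priya → 2
May 9 08:30 start Mateo → 3
May 9 09:00 start Omar → 4
May 9 12:30 end Priya → 3
May 9 13:00 end Omar → 2
May 9 16:00 end Elena → 1
May 9 16:30 end Mateo → 0
May 10 07:00 start Nadia → 1
May 10 09:00 start Mei → 2
May 10 11:00 end Nadia → 1
May 10 11:00 start Amara → 2
May 10 17:00 end Mei → 1
May 10 19:00 end Amara → 0
Peak is 4, at May 9 09:00 (Elena, Mateo, Omar, Priya).

4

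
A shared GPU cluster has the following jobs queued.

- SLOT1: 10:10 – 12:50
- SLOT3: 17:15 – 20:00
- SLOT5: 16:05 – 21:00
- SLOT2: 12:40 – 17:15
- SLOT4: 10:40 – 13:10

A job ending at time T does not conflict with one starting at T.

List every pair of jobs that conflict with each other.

Two intervals overlap when each starts before the other ends.
Sorted by start: SLOT1, SLOT4, SLOT2, SLOT5, SLOT3.
SLOT4 starts before SLOT1 ends → SLOT1 and SLOT4 overlap.
SLOT2 starts before SLOT1 ends → SLOT1 and SLOT2 overlap.
SLOT5 starts after SLOT1 ends; SLOT1 is clear from here.
SLOT2 starts before SLOT4 ends → SLOT4 and SLOT2 overlap.
SLOT5 starts after SLOT4 ends; SLOT4 is clear from here.
SLOT5 starts before SLOT2 ends → SLOT2 and SLOT5 overlap.
SLOT3 starts exactly when SLOT2 ends (back-to-back, no overlap).
SLOT3 starts before SLOT5 ends → SLOT5 and SLOT3 overlap.

SLOT1 & SLOT2, SLOT1 & SLOT4, SLOT2 & SLOT4, SLOT2 & SLOT5, SLOT3 & SLOT5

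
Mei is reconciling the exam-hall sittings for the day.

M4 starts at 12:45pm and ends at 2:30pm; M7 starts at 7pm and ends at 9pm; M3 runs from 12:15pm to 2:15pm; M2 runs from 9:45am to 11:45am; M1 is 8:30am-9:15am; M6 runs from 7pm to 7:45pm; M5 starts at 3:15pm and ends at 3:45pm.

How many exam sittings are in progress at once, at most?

2

Sort all start/end points and keep a running count:
8:30am start M1 → 1
9:15am end M1 → 0
9:45am start M2 → 1
11:45am end M2 → 0
12:15pm start M3 → 1
12:45pm start M4 → 2
2:15pm end M3 → 1
2:30pm end M4 → 0
3:15pm start M5 → 1
3:45pm end M5 → 0
7pm start M6 → 1
7pm start M7 → 2
7:45pm end M6 → 1
9pm end M7 → 0
Peak is 2, at 12:45pm (M3, M4).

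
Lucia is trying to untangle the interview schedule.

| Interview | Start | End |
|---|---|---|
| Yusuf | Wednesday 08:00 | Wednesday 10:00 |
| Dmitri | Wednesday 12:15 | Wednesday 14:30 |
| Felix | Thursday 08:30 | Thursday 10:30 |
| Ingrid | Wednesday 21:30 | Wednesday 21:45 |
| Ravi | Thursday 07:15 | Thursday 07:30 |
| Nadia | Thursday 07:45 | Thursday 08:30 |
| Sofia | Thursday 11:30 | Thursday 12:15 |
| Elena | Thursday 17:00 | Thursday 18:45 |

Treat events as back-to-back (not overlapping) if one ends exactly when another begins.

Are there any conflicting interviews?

Sorted by start: Yusuf, Dmitri, Ingrid, Ravi, Nadia, Felix, Sofia, Elena.
Dmitri starts after Yusuf ends, so Yusuf has no further overlaps.
Ingrid starts after Dmitri ends, so Dmitri has no further overlaps.
Ravi starts after Ingrid ends, so Ingrid has no further overlaps.
Nadia starts after Ravi ends, so Ravi has no further overlaps.
Felix starts exactly when Nadia ends (back-to-back, no overlap), so Nadia has no further overlaps.
Sofia starts after Felix ends, so Felix has no further overlaps.
Elena starts after Sofia ends.
Every pair is clear; the schedule has no overlaps.

No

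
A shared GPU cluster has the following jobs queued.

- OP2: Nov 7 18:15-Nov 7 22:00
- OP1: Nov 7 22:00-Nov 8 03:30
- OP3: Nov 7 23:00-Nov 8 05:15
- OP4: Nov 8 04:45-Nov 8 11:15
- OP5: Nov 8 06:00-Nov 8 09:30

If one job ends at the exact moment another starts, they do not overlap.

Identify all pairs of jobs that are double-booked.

OP1 & OP3, OP3 & OP4, OP4 & OP5

Two intervals overlap when each starts before the other ends.
Sorted by start: OP2, OP1, OP3, OP4, OP5.
OP1 starts exactly when OP2 ends (back-to-back, no overlap); OP2 is clear from here.
OP3 starts before OP1 ends → OP1 and OP3 overlap.
OP4 starts after OP1 ends; OP1 is clear from here.
OP4 starts before OP3 ends → OP3 and OP4 overlap.
OP5 starts after OP3 ends.
OP5 starts before OP4 ends → OP4 and OP5 overlap.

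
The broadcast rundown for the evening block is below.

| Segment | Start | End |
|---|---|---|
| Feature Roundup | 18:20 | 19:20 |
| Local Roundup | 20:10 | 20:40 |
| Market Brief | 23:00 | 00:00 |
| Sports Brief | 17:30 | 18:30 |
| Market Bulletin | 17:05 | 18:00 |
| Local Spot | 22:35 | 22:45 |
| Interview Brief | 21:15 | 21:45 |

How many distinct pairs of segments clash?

Sorted by start: Market Bulletin, Sports Brief, Feature Roundup, Local Roundup, Interview Brief, Local Spot, Market Brief.
Sports Brief starts before Market Bulletin ends → Market Bulletin and Sports Brief overlap.
Feature Roundup starts after Market Bulletin ends; Market Bulletin is clear from here.
Feature Roundup starts before Sports Brief ends → Sports Brief and Feature Roundup overlap.
Local Roundup starts after Sports Brief ends; Sports Brief is clear from here.
Local Roundup starts after Feature Roundup ends; Feature Roundup is clear from here.
Interview Brief starts after Local Roundup ends; Local Roundup is clear from here.
Local Spot starts after Interview Brief ends; Interview Brief is clear from here.
Market Brief starts after Local Spot ends.
Overlapping pairs: Feature Roundup & Sports Brief, Market Bulletin & Sports Brief — 2 in total.

2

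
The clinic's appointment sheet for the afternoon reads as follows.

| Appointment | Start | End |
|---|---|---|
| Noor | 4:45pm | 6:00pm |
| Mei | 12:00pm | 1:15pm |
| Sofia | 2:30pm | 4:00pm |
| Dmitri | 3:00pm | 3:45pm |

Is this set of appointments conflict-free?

No

Sorted by start: Mei, Sofia, Dmitri, Noor.
Sofia starts after Mei ends — done with Mei.
Dmitri starts before Sofia ends → Sofia and Dmitri overlap.
That's a conflict, so the schedule is not conflict-free.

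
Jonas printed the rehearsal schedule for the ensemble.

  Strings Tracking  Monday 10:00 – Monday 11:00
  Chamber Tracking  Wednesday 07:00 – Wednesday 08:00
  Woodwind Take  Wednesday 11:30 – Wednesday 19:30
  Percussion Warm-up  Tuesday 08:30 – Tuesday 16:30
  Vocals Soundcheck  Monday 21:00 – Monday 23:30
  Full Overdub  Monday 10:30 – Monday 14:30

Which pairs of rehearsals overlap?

Full Overdub & Strings Tracking

Two intervals overlap when each starts before the other ends.
Sorted by start: Strings Tracking, Full Overdub, Vocals Soundcheck, Percussion Warm-up, Chamber Tracking, Woodwind Take.
Full Overdub starts before Strings Tracking ends → Strings Tracking and Full Overdub overlap.
Vocals Soundcheck starts after Strings Tracking ends, so nothing later overlaps Strings Tracking either.
Vocals Soundcheck starts after Full Overdub ends, so nothing later overlaps Full Overdub either.
Percussion Warm-up starts after Vocals Soundcheck ends, so nothing later overlaps Vocals Soundcheck either.
Chamber Tracking starts after Percussion Warm-up ends, so nothing later overlaps Percussion Warm-up either.
Woodwind Take starts after Chamber Tracking ends.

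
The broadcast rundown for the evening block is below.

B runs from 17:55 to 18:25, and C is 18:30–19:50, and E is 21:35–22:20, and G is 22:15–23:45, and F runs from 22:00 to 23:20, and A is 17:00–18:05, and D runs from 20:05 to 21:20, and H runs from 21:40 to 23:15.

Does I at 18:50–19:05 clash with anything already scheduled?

A: ends 18:05 at or before I starts 18:50 → clear.
B: ends 18:25 at or before I starts 18:50 → clear.
C: starts 18:30 before I ends 19:05, and ends 19:50 after I starts 18:50 → overlap.
D: starts 20:05 at or after I ends 19:05 → clear.
E: starts 21:35 at or after I ends 19:05 → clear.
H: starts 21:40 at or after I ends 19:05 → clear.
F: starts 22:00 at or after I ends 19:05 → clear.
G: starts 22:15 at or after I ends 19:05 → clear.
I overlaps C.

Yes — it overlaps C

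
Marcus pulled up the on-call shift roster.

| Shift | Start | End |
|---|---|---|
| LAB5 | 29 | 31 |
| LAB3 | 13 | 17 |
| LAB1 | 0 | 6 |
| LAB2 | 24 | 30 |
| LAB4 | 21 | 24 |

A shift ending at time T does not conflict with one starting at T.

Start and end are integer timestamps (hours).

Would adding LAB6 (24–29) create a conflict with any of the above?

LAB1: ends 6 at or before LAB6 starts 24 → clear.
LAB3: ends 17 at or before LAB6 starts 24 → clear.
LAB4: ends 24 at or before LAB6 starts 24 → clear.
LAB2: starts 24 before LAB6 ends 29, and ends 30 after LAB6 starts 24 → overlap.
LAB5: starts 29 at or after LAB6 ends 29 → clear.
LAB6 overlaps LAB2.

Yes — it overlaps LAB2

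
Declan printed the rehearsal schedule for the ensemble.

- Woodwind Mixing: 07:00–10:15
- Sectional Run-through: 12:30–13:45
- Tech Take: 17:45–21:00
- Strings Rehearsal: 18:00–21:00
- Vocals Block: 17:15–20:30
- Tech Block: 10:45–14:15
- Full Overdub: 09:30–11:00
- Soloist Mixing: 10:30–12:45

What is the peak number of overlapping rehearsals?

3

Walk through starts and ends in time order (an end at T is processed before a start at T):
07:00 start Woodwind Mixing → 1
09:30 start Full Overdub → 2
10:15 end Woodwind Mixing → 1
10:30 start Soloist Mixing → 2
10:45 start Tech Block → 3
11:00 end Full Overdub → 2
12:30 start Sectional Run-through → 3
12:45 end Soloist Mixing → 2
13:45 end Sectional Run-through → 1
14:15 end Tech Block → 0
17:15 start Vocals Block → 1
17:45 start Tech Take → 2
18:00 start Strings Rehearsal → 3
20:30 end Vocals Block → 2
21:00 end Strings Rehearsal → 1
21:00 end Tech Take → 0
Peak is 3, at 10:45 (Full Overdub, Soloist Mixing, Tech Block).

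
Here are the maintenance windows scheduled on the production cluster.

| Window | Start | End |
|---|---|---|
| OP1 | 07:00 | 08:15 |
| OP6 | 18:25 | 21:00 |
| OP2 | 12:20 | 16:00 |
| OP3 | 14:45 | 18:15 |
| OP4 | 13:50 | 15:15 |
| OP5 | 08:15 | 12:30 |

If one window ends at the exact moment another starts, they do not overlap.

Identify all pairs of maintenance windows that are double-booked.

OP2 & OP3, OP2 & OP4, OP2 & OP5, OP3 & OP4

Sorted by start: OP1, OP5, OP2, OP4, OP3, OP6.
OP5 starts exactly when OP1 ends (back-to-back, no overlap), so OP1 has no further overlaps.
OP2 starts before OP5 ends → OP5 and OP2 overlap.
OP4 starts after OP5 ends, so OP5 has no further overlaps.
OP4 starts before OP2 ends → OP2 and OP4 overlap.
OP3 starts before OP2 ends → OP2 and OP3 overlap.
OP6 starts after OP2 ends.
OP3 starts before OP4 ends → OP4 and OP3 overlap.
OP6 starts after OP4 ends.
OP6 starts after OP3 ends.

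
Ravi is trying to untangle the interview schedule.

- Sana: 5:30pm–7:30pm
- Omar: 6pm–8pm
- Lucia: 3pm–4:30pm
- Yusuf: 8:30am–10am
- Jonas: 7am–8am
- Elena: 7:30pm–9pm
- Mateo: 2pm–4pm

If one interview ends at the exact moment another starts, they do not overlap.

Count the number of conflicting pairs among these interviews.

3

Sorted by start: Jonas, Yusuf, Mateo, Lucia, Sana, Omar, Elena.
Yusuf starts after Jonas ends, so Jonas has no further overlaps.
Mateo starts after Yusuf ends, so Yusuf has no further overlaps.
Lucia starts before Mateo ends → Mateo and Lucia overlap.
Sana starts after Mateo ends, so Mateo has no further overlaps.
Sana starts after Lucia ends, so Lucia has no further overlaps.
Omar starts before Sana ends → Sana and Omar overlap.
Elena starts exactly when Sana ends (back-to-back, no overlap).
Elena starts before Omar ends → Omar and Elena overlap.
Overlapping pairs: Elena & Omar, Lucia & Mateo, Omar & Sana — 3 in total.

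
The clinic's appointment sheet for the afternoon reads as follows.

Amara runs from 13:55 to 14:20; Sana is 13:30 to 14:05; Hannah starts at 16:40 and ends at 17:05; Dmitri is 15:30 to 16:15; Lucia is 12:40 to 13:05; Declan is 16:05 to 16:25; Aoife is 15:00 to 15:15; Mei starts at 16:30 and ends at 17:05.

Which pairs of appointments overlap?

Amara & Sana, Declan & Dmitri, Hannah & Mei

Sorted by start: Lucia, Sana, Amara, Aoife, Dmitri, Declan, Mei, Hannah.
Sana starts after Lucia ends, so nothing later overlaps Lucia either.
Amara starts before Sana ends → Sana and Amara overlap.
Aoife starts after Sana ends, so nothing later overlaps Sana either.
Aoife starts after Amara ends, so nothing later overlaps Amara either.
Dmitri starts after Aoife ends, so nothing later overlaps Aoife either.
Declan starts before Dmitri ends → Dmitri and Declan overlap.
Mei starts after Dmitri ends, so nothing later overlaps Dmitri either.
Mei starts after Declan ends, so nothing later overlaps Declan either.
Hannah starts before Mei ends → Mei and Hannah overlap.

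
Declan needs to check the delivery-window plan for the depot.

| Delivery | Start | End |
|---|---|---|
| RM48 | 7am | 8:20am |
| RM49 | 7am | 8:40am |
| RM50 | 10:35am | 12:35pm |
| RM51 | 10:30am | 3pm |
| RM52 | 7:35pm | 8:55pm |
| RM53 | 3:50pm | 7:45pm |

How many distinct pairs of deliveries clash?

Two intervals overlap when each starts before the other ends.
Sorted by start: RM48, RM49, RM51, RM50, RM53, RM52.
RM49 starts before RM48 ends → RM48 and RM49 overlap.
RM51 starts after RM48 ends — done with RM48.
RM51 starts after RM49 ends — done with RM49.
RM50 starts before RM51 ends → RM51 and RM50 overlap.
RM53 starts after RM51 ends — done with RM51.
RM53 starts after RM50 ends — done with RM50.
RM52 starts before RM53 ends → RM53 and RM52 overlap.
Overlapping pairs: RM48 & RM49, RM50 & RM51, RM52 & RM53 — 3 in total.

3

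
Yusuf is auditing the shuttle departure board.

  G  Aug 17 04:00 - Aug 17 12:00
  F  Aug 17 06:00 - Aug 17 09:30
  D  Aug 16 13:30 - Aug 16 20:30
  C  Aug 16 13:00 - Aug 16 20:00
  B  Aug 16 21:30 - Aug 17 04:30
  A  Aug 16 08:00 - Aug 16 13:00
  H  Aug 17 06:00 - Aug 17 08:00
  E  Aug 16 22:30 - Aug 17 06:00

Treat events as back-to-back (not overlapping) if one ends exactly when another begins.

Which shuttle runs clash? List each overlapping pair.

B & E, B & G, C & D, E & G, F & G, F & H, G & H

Sorted by start: A, C, D, B, E, G, F, H.
C starts exactly when A ends (back-to-back, no overlap); A is clear from here.
D starts before C ends → C and D overlap.
B starts after C ends; C is clear from here.
B starts after D ends; D is clear from here.
E starts before B ends → B and E overlap.
G starts before B ends → B and G overlap.
F starts after B ends; B is clear from here.
G starts before E ends → E and G overlap.
F starts exactly when E ends (back-to-back, no overlap); E is clear from here.
F starts before G ends → G and F overlap.
H starts before G ends → G and H overlap.
H starts before F ends → F and H overlap.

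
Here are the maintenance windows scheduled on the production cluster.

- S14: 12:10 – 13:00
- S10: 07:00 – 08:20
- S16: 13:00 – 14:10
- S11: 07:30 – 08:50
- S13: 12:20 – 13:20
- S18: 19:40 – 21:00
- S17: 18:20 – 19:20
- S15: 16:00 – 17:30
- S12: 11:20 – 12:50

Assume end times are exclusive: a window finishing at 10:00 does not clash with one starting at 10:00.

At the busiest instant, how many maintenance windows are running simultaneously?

Walk through starts and ends in time order (an end at T is processed before a start at T):
07:00 start S10 → 1
07:30 start S11 → 2
08:20 end S10 → 1
08:50 end S11 → 0
11:20 start S12 → 1
12:10 start S14 → 2
12:20 start S13 → 3
12:50 end S12 → 2
13:00 end S14 → 1
13:00 start S16 → 2
13:20 end S13 → 1
14:10 end S16 → 0
16:00 start S15 → 1
17:30 end S15 → 0
18:20 start S17 → 1
19:20 end S17 → 0
19:40 start S18 → 1
21:00 end S18 → 0
Peak is 3, at 12:20 (S12, S13, S14).

3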